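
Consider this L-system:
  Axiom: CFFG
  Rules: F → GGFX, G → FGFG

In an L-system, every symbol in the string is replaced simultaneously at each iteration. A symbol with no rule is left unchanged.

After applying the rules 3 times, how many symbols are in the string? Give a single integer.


Step 0: length = 4
Step 1: length = 13
Step 2: length = 43
Step 3: length = 151

Answer: 151


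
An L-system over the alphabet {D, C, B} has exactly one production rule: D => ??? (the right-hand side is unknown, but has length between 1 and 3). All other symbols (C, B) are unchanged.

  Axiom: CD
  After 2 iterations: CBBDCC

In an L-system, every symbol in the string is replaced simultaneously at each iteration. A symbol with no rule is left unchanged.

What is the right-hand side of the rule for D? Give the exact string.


Trying D => BDC:
  Step 0: CD
  Step 1: CBDC
  Step 2: CBBDCC
Matches the given result.

Answer: BDC


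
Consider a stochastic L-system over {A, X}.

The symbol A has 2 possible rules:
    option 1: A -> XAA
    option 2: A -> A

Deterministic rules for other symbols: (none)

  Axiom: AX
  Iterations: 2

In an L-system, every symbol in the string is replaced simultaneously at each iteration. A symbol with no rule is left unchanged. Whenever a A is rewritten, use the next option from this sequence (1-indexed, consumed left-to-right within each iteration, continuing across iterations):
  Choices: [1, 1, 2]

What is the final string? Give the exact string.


Answer: XXAAAX

Derivation:
Step 0: AX
Step 1: XAAX  (used choices [1])
Step 2: XXAAAX  (used choices [1, 2])


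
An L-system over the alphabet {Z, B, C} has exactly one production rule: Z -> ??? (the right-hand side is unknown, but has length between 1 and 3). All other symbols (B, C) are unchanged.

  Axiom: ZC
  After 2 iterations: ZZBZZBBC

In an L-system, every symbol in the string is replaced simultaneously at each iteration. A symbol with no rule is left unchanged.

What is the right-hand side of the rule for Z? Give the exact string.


Answer: ZZB

Derivation:
Trying Z -> ZZB:
  Step 0: ZC
  Step 1: ZZBC
  Step 2: ZZBZZBBC
Matches the given result.


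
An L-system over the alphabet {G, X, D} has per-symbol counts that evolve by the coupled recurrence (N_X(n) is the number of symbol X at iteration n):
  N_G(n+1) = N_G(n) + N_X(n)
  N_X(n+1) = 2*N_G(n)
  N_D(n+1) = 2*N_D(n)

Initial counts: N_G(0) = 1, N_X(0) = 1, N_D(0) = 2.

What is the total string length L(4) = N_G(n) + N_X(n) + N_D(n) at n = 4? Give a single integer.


Answer: 64

Derivation:
Step 0: N_G=1, N_X=1, N_D=2, L=4
Step 1: N_G=2, N_X=2, N_D=4, L=8
Step 2: N_G=4, N_X=4, N_D=8, L=16
Step 3: N_G=8, N_X=8, N_D=16, L=32
Step 4: N_G=16, N_X=16, N_D=32, L=64


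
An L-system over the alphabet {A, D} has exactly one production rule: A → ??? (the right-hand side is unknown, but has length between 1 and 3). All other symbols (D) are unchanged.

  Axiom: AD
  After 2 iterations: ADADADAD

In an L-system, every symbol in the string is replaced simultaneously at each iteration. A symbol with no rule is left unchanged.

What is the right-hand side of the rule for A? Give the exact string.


Answer: ADA

Derivation:
Trying A → ADA:
  Step 0: AD
  Step 1: ADAD
  Step 2: ADADADAD
Matches the given result.


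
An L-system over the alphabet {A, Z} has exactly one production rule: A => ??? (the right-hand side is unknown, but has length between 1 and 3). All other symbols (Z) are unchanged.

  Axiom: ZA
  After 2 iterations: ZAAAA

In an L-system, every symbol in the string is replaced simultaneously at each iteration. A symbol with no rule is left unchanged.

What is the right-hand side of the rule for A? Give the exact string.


Trying A => AA:
  Step 0: ZA
  Step 1: ZAA
  Step 2: ZAAAA
Matches the given result.

Answer: AA


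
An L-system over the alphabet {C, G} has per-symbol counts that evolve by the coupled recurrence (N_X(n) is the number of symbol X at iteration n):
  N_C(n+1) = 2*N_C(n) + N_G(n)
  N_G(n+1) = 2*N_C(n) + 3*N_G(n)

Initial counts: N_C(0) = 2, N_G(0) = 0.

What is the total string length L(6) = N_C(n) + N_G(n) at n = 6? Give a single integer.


Answer: 8192

Derivation:
Step 0: N_C=2, N_G=0, L=2
Step 1: N_C=4, N_G=4, L=8
Step 2: N_C=12, N_G=20, L=32
Step 3: N_C=44, N_G=84, L=128
Step 4: N_C=172, N_G=340, L=512
Step 5: N_C=684, N_G=1364, L=2048
Step 6: N_C=2732, N_G=5460, L=8192


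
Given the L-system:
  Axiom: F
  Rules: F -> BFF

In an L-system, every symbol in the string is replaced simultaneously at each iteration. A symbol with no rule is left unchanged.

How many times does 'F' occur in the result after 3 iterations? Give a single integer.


Step 0: F  (1 'F')
Step 1: BFF  (2 'F')
Step 2: BBFFBFF  (4 'F')
Step 3: BBBFFBFFBBFFBFF  (8 'F')

Answer: 8


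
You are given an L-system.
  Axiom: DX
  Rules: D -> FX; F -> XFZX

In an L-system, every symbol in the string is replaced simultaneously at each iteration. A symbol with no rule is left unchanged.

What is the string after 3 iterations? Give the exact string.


Answer: XXFZXZXXX

Derivation:
Step 0: DX
Step 1: FXX
Step 2: XFZXXX
Step 3: XXFZXZXXX


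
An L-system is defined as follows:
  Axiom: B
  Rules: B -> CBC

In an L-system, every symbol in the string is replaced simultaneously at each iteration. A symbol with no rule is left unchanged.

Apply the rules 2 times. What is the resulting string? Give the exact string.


Step 0: B
Step 1: CBC
Step 2: CCBCC

Answer: CCBCC


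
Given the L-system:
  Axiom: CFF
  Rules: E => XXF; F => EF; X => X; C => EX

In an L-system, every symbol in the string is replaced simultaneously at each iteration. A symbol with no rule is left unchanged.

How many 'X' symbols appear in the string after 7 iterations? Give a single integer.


Step 0: CFF  (0 'X')
Step 1: EXEFEF  (1 'X')
Step 2: XXFXXXFEFXXFEF  (7 'X')
Step 3: XXEFXXXEFXXFEFXXEFXXFEF  (11 'X')
Step 4: XXXXFEFXXXXXFEFXXEFXXFEFXXXXFEFXXEFXXFEF  (21 'X')
Step 5: XXXXEFXXFEFXXXXXEFXXFEFXXXXFEFXXEFXXFEFXXXXEFXXFEFXXXXFEFXXEFXXFEF  (35 'X')
Step 6: XXXXXXFEFXXEFXXFEFXXXXXXXFEFXXEFXXFEFXXXXEFXXFEFXXXXFEFXXEFXXFEFXXXXXXFEFXXEFXXFEFXXXXEFXXFEFXXXXFEFXXEFXXFEF  (59 'X')
Step 7: XXXXXXEFXXFEFXXXXFEFXXEFXXFEFXXXXXXXEFXXFEFXXXXFEFXXEFXXFEFXXXXXXFEFXXEFXXFEFXXXXEFXXFEFXXXXFEFXXEFXXFEFXXXXXXEFXXFEFXXXXFEFXXEFXXFEFXXXXXXFEFXXEFXXFEFXXXXEFXXFEFXXXXFEFXXEFXXFEF  (97 'X')

Answer: 97


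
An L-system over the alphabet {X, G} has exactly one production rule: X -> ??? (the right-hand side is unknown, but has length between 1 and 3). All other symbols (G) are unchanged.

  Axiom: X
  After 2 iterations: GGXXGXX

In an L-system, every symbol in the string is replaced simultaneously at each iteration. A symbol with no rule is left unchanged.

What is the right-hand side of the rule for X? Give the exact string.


Trying X -> GXX:
  Step 0: X
  Step 1: GXX
  Step 2: GGXXGXX
Matches the given result.

Answer: GXX


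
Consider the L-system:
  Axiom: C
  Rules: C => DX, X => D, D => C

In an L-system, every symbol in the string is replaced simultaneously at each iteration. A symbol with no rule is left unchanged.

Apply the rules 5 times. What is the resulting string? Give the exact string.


Answer: DXCCD

Derivation:
Step 0: C
Step 1: DX
Step 2: CD
Step 3: DXC
Step 4: CDDX
Step 5: DXCCD


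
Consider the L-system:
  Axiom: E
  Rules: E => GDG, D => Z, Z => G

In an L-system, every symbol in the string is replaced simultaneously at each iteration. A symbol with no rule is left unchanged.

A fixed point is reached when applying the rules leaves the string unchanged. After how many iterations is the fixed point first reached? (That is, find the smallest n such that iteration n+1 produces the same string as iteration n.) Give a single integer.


Step 0: E
Step 1: GDG
Step 2: GZG
Step 3: GGG
Step 4: GGG  (unchanged — fixed point at step 3)

Answer: 3


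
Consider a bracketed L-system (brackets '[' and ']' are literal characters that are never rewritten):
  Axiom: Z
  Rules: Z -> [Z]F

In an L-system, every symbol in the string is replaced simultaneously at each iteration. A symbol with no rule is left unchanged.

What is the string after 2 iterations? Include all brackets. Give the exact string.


Answer: [[Z]F]F

Derivation:
Step 0: Z
Step 1: [Z]F
Step 2: [[Z]F]F


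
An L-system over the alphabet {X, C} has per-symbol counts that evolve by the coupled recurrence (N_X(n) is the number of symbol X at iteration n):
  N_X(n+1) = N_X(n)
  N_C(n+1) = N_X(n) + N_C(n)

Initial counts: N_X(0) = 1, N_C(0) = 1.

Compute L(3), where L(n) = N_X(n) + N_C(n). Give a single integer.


Step 0: N_X=1, N_C=1, L=2
Step 1: N_X=1, N_C=2, L=3
Step 2: N_X=1, N_C=3, L=4
Step 3: N_X=1, N_C=4, L=5

Answer: 5


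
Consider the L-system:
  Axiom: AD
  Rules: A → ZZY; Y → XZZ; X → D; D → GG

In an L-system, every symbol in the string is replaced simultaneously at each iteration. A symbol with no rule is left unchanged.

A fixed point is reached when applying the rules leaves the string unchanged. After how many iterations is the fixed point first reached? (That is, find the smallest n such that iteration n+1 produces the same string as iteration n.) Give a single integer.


Step 0: AD
Step 1: ZZYGG
Step 2: ZZXZZGG
Step 3: ZZDZZGG
Step 4: ZZGGZZGG
Step 5: ZZGGZZGG  (unchanged — fixed point at step 4)

Answer: 4


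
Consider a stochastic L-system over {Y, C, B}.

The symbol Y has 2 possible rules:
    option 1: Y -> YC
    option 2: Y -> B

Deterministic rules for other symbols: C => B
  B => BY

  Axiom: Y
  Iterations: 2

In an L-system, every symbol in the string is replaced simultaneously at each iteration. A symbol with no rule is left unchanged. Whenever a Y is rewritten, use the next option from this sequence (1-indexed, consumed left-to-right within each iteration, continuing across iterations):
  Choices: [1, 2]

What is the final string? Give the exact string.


Step 0: Y
Step 1: YC  (used choices [1])
Step 2: BB  (used choices [2])

Answer: BB


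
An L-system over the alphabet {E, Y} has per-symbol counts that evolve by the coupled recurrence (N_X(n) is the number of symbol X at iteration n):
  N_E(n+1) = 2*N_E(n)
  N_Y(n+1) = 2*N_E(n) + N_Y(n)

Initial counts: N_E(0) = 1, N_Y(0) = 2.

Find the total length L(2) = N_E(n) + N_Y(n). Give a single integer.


Answer: 12

Derivation:
Step 0: N_E=1, N_Y=2, L=3
Step 1: N_E=2, N_Y=4, L=6
Step 2: N_E=4, N_Y=8, L=12


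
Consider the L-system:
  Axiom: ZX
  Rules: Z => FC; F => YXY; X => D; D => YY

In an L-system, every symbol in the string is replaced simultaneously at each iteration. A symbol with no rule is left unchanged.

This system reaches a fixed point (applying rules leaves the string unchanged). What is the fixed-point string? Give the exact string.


Answer: YYYYCYY

Derivation:
Step 0: ZX
Step 1: FCD
Step 2: YXYCYY
Step 3: YDYCYY
Step 4: YYYYCYY
Step 5: YYYYCYY  (unchanged — fixed point at step 4)


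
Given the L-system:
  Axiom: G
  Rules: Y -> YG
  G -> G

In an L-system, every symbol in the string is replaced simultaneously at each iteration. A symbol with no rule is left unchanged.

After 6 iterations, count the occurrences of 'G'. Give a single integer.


Step 0: G  (1 'G')
Step 1: G  (1 'G')
Step 2: G  (1 'G')
Step 3: G  (1 'G')
Step 4: G  (1 'G')
Step 5: G  (1 'G')
Step 6: G  (1 'G')

Answer: 1


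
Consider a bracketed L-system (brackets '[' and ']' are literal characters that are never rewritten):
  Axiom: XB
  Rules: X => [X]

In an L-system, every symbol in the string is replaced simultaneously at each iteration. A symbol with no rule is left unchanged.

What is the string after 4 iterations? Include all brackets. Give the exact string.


Step 0: XB
Step 1: [X]B
Step 2: [[X]]B
Step 3: [[[X]]]B
Step 4: [[[[X]]]]B

Answer: [[[[X]]]]B


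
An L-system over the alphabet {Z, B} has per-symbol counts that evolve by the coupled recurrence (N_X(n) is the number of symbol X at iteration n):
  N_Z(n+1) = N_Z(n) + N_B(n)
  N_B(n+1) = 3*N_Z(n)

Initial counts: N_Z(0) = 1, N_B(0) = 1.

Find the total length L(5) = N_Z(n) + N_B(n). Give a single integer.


Step 0: N_Z=1, N_B=1, L=2
Step 1: N_Z=2, N_B=3, L=5
Step 2: N_Z=5, N_B=6, L=11
Step 3: N_Z=11, N_B=15, L=26
Step 4: N_Z=26, N_B=33, L=59
Step 5: N_Z=59, N_B=78, L=137

Answer: 137


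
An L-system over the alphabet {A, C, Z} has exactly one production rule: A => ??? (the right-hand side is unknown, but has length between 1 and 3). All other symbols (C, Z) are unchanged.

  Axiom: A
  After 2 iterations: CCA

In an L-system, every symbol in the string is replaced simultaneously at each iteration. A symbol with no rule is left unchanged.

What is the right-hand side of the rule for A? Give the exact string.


Trying A => CA:
  Step 0: A
  Step 1: CA
  Step 2: CCA
Matches the given result.

Answer: CA


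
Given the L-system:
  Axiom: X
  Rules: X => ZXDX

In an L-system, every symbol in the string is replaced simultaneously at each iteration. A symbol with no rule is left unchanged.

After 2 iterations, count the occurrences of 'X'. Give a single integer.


Answer: 4

Derivation:
Step 0: X  (1 'X')
Step 1: ZXDX  (2 'X')
Step 2: ZZXDXDZXDX  (4 'X')


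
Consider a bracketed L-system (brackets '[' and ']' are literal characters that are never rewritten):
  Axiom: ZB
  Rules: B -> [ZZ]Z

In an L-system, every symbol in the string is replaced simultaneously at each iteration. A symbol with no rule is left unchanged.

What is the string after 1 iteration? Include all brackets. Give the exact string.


Step 0: ZB
Step 1: Z[ZZ]Z

Answer: Z[ZZ]Z


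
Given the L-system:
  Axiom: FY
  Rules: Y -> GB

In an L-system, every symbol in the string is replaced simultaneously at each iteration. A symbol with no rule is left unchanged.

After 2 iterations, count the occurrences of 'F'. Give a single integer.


Answer: 1

Derivation:
Step 0: FY  (1 'F')
Step 1: FGB  (1 'F')
Step 2: FGB  (1 'F')


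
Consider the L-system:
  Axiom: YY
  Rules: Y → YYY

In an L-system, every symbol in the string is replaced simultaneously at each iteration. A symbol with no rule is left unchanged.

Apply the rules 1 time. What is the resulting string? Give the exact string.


Step 0: YY
Step 1: YYYYYY

Answer: YYYYYY


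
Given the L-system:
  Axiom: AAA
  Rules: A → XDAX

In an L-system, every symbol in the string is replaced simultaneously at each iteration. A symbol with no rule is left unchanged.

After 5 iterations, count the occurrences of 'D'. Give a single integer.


Step 0: AAA  (0 'D')
Step 1: XDAXXDAXXDAX  (3 'D')
Step 2: XDXDAXXXDXDAXXXDXDAXX  (6 'D')
Step 3: XDXDXDAXXXXDXDXDAXXXXDXDXDAXXX  (9 'D')
Step 4: XDXDXDXDAXXXXXDXDXDXDAXXXXXDXDXDXDAXXXX  (12 'D')
Step 5: XDXDXDXDXDAXXXXXXDXDXDXDXDAXXXXXXDXDXDXDXDAXXXXX  (15 'D')

Answer: 15


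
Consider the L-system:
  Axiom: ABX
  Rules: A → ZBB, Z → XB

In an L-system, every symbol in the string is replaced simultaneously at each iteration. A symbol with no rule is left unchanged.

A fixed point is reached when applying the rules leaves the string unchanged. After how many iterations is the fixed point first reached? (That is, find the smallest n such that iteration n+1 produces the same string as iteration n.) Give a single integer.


Answer: 2

Derivation:
Step 0: ABX
Step 1: ZBBBX
Step 2: XBBBBX
Step 3: XBBBBX  (unchanged — fixed point at step 2)


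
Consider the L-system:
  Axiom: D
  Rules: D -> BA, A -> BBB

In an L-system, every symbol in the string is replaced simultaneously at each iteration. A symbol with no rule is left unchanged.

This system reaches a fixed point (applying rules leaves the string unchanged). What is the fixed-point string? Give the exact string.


Step 0: D
Step 1: BA
Step 2: BBBB
Step 3: BBBB  (unchanged — fixed point at step 2)

Answer: BBBB


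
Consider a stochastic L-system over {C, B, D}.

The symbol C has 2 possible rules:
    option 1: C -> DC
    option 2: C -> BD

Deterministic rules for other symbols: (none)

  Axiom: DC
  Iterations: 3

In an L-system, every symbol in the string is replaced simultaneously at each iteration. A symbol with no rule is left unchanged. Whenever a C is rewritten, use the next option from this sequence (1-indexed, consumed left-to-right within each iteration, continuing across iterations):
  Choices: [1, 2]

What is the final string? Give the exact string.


Step 0: DC
Step 1: DDC  (used choices [1])
Step 2: DDBD  (used choices [2])
Step 3: DDBD  (used choices [])

Answer: DDBD


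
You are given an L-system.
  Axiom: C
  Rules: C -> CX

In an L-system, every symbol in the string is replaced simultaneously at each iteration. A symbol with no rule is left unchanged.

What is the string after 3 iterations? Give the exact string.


Step 0: C
Step 1: CX
Step 2: CXX
Step 3: CXXX

Answer: CXXX


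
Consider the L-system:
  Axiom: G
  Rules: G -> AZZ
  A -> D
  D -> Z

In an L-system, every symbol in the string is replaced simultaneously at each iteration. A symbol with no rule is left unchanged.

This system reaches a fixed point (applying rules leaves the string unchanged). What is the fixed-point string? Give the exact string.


Answer: ZZZ

Derivation:
Step 0: G
Step 1: AZZ
Step 2: DZZ
Step 3: ZZZ
Step 4: ZZZ  (unchanged — fixed point at step 3)


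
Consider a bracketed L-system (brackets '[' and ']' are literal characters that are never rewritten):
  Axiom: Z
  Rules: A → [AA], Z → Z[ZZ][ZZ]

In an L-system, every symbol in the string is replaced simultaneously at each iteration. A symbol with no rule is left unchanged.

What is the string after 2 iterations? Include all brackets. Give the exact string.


Answer: Z[ZZ][ZZ][Z[ZZ][ZZ]Z[ZZ][ZZ]][Z[ZZ][ZZ]Z[ZZ][ZZ]]

Derivation:
Step 0: Z
Step 1: Z[ZZ][ZZ]
Step 2: Z[ZZ][ZZ][Z[ZZ][ZZ]Z[ZZ][ZZ]][Z[ZZ][ZZ]Z[ZZ][ZZ]]


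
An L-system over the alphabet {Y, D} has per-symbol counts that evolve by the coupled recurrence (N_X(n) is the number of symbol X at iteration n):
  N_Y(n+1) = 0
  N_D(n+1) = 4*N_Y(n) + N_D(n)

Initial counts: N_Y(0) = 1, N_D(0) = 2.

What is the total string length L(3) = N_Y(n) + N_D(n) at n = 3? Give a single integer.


Answer: 6

Derivation:
Step 0: N_Y=1, N_D=2, L=3
Step 1: N_Y=0, N_D=6, L=6
Step 2: N_Y=0, N_D=6, L=6
Step 3: N_Y=0, N_D=6, L=6


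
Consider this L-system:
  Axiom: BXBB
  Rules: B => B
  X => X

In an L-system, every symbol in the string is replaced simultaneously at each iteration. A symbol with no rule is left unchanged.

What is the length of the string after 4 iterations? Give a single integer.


Step 0: length = 4
Step 1: length = 4
Step 2: length = 4
Step 3: length = 4
Step 4: length = 4

Answer: 4


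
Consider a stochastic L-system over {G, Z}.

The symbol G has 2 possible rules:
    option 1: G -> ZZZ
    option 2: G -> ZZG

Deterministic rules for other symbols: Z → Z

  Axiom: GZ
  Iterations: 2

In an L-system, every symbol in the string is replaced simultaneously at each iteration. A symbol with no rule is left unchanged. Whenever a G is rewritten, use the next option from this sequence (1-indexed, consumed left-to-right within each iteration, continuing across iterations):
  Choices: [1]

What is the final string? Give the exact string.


Step 0: GZ
Step 1: ZZZZ  (used choices [1])
Step 2: ZZZZ  (used choices [])

Answer: ZZZZ


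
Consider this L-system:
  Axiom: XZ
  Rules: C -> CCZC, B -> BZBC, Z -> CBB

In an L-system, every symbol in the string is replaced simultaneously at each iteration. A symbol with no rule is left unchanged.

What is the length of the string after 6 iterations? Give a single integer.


Step 0: length = 2
Step 1: length = 4
Step 2: length = 13
Step 3: length = 46
Step 4: length = 172
Step 5: length = 649
Step 6: length = 2458

Answer: 2458


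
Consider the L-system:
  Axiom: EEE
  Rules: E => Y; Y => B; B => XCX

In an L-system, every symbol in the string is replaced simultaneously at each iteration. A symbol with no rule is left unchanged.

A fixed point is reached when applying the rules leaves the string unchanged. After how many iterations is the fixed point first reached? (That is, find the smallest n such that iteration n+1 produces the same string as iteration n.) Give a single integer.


Step 0: EEE
Step 1: YYY
Step 2: BBB
Step 3: XCXXCXXCX
Step 4: XCXXCXXCX  (unchanged — fixed point at step 3)

Answer: 3


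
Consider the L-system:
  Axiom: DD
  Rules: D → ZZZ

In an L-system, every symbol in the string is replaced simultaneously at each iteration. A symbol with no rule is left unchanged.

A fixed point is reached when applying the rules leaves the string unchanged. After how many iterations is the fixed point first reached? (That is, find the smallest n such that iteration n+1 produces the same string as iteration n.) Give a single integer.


Step 0: DD
Step 1: ZZZZZZ
Step 2: ZZZZZZ  (unchanged — fixed point at step 1)

Answer: 1


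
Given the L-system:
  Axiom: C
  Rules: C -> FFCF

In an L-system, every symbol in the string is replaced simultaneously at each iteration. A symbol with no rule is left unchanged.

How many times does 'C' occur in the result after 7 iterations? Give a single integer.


Answer: 1

Derivation:
Step 0: C  (1 'C')
Step 1: FFCF  (1 'C')
Step 2: FFFFCFF  (1 'C')
Step 3: FFFFFFCFFF  (1 'C')
Step 4: FFFFFFFFCFFFF  (1 'C')
Step 5: FFFFFFFFFFCFFFFF  (1 'C')
Step 6: FFFFFFFFFFFFCFFFFFF  (1 'C')
Step 7: FFFFFFFFFFFFFFCFFFFFFF  (1 'C')


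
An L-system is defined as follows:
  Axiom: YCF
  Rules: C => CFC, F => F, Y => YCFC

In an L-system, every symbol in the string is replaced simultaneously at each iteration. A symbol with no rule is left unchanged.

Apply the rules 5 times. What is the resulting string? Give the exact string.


Answer: YCFCCFCFCFCCFCFCFCFCFCFCFCCFCFCFCFCFCFCFCFCFCFCFCFCFCFCFCCFCFCFCFCFCFCFCFCFCFCFCFCFCFCFCFCFCFCFCFCFCFCFCFCFCFCFCFCFCFCFCCFCFCFCFCFCFCFCFCFCFCFCFCFCFCFCFCFCFCFCFCFCFCFCFCFCFCFCFCFCFCFCF

Derivation:
Step 0: YCF
Step 1: YCFCCFCF
Step 2: YCFCCFCFCFCCFCFCFCF
Step 3: YCFCCFCFCFCCFCFCFCFCFCFCFCCFCFCFCFCFCFCFCF
Step 4: YCFCCFCFCFCCFCFCFCFCFCFCFCCFCFCFCFCFCFCFCFCFCFCFCFCFCFCFCCFCFCFCFCFCFCFCFCFCFCFCFCFCFCFCF
Step 5: YCFCCFCFCFCCFCFCFCFCFCFCFCCFCFCFCFCFCFCFCFCFCFCFCFCFCFCFCCFCFCFCFCFCFCFCFCFCFCFCFCFCFCFCFCFCFCFCFCFCFCFCFCFCFCFCFCFCFCFCCFCFCFCFCFCFCFCFCFCFCFCFCFCFCFCFCFCFCFCFCFCFCFCFCFCFCFCFCFCFCFCF


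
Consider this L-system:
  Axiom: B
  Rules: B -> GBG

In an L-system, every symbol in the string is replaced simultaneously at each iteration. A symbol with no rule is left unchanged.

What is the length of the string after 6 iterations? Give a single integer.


Step 0: length = 1
Step 1: length = 3
Step 2: length = 5
Step 3: length = 7
Step 4: length = 9
Step 5: length = 11
Step 6: length = 13

Answer: 13


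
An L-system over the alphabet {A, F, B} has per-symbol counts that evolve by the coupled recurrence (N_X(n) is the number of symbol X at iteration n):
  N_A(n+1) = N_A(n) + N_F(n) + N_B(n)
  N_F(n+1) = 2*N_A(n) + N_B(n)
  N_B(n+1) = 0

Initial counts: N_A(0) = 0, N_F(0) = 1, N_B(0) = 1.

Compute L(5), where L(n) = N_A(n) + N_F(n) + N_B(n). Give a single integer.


Step 0: N_A=0, N_F=1, N_B=1, L=2
Step 1: N_A=2, N_F=1, N_B=0, L=3
Step 2: N_A=3, N_F=4, N_B=0, L=7
Step 3: N_A=7, N_F=6, N_B=0, L=13
Step 4: N_A=13, N_F=14, N_B=0, L=27
Step 5: N_A=27, N_F=26, N_B=0, L=53

Answer: 53


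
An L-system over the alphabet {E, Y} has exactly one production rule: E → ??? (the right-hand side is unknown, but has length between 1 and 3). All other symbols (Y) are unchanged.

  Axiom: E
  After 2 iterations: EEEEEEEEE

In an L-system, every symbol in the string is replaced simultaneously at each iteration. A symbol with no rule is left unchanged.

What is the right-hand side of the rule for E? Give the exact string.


Trying E → EEE:
  Step 0: E
  Step 1: EEE
  Step 2: EEEEEEEEE
Matches the given result.

Answer: EEE


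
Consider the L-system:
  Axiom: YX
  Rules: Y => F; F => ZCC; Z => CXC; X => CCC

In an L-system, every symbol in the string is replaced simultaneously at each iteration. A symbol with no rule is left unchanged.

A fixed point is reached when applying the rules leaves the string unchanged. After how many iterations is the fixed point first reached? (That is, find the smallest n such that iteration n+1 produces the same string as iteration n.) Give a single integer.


Answer: 4

Derivation:
Step 0: YX
Step 1: FCCC
Step 2: ZCCCCC
Step 3: CXCCCCCC
Step 4: CCCCCCCCCC
Step 5: CCCCCCCCCC  (unchanged — fixed point at step 4)


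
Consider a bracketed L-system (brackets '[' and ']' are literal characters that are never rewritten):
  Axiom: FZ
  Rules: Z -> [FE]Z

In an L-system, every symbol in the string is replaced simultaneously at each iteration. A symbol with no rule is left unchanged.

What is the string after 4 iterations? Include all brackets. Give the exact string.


Step 0: FZ
Step 1: F[FE]Z
Step 2: F[FE][FE]Z
Step 3: F[FE][FE][FE]Z
Step 4: F[FE][FE][FE][FE]Z

Answer: F[FE][FE][FE][FE]Z


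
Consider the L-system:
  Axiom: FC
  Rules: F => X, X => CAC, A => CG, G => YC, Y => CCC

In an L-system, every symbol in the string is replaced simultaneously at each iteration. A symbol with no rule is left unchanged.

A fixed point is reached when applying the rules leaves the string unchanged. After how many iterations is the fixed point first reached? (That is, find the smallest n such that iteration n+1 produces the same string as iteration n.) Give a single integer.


Answer: 5

Derivation:
Step 0: FC
Step 1: XC
Step 2: CACC
Step 3: CCGCC
Step 4: CCYCCC
Step 5: CCCCCCCC
Step 6: CCCCCCCC  (unchanged — fixed point at step 5)


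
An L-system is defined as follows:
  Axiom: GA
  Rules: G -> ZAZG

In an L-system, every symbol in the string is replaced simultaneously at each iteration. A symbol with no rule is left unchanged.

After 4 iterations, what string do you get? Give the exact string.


Step 0: GA
Step 1: ZAZGA
Step 2: ZAZZAZGA
Step 3: ZAZZAZZAZGA
Step 4: ZAZZAZZAZZAZGA

Answer: ZAZZAZZAZZAZGA


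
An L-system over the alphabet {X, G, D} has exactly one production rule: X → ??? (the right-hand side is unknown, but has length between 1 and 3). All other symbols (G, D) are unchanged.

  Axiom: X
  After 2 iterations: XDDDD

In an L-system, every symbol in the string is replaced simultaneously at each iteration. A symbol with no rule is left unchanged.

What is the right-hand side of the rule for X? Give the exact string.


Trying X → XDD:
  Step 0: X
  Step 1: XDD
  Step 2: XDDDD
Matches the given result.

Answer: XDD


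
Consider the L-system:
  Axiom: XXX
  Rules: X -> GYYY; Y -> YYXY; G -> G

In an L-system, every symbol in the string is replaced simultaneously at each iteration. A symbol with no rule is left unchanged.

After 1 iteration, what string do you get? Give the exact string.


Answer: GYYYGYYYGYYY

Derivation:
Step 0: XXX
Step 1: GYYYGYYYGYYY


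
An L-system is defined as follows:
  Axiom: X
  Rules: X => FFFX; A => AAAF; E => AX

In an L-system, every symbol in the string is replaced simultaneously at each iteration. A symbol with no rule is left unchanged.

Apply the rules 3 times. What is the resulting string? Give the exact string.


Step 0: X
Step 1: FFFX
Step 2: FFFFFFX
Step 3: FFFFFFFFFX

Answer: FFFFFFFFFX


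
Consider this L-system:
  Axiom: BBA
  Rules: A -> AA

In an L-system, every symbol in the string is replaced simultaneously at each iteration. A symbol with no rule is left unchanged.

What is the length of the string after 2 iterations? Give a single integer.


Step 0: length = 3
Step 1: length = 4
Step 2: length = 6

Answer: 6


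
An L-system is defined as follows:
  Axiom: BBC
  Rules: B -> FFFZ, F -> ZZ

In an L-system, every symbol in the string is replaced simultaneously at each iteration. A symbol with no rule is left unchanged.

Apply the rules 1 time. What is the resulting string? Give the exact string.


Answer: FFFZFFFZC

Derivation:
Step 0: BBC
Step 1: FFFZFFFZC


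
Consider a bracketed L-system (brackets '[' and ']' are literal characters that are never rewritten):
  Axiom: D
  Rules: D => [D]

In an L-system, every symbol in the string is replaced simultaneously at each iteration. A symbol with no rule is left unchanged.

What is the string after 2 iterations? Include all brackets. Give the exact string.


Step 0: D
Step 1: [D]
Step 2: [[D]]

Answer: [[D]]


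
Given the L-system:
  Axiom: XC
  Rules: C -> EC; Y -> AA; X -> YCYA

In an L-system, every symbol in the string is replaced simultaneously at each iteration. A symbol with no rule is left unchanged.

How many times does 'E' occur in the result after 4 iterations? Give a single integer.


Answer: 7

Derivation:
Step 0: XC  (0 'E')
Step 1: YCYAEC  (1 'E')
Step 2: AAECAAAEEC  (3 'E')
Step 3: AAEECAAAEEEC  (5 'E')
Step 4: AAEEECAAAEEEEC  (7 'E')


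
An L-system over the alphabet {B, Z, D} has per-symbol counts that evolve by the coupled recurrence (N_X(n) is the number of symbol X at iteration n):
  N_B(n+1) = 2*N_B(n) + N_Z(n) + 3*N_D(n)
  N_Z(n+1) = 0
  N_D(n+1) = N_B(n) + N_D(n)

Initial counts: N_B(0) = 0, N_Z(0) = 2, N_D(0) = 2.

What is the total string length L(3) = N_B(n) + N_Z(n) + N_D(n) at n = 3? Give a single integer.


Step 0: N_B=0, N_Z=2, N_D=2, L=4
Step 1: N_B=8, N_Z=0, N_D=2, L=10
Step 2: N_B=22, N_Z=0, N_D=10, L=32
Step 3: N_B=74, N_Z=0, N_D=32, L=106

Answer: 106


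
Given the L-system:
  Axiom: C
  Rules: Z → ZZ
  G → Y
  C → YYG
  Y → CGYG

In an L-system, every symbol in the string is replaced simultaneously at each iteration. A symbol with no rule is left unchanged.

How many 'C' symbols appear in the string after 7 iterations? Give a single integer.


Step 0: length=1, 'C' count=1
Step 1: length=3, 'C' count=0
Step 2: length=9, 'C' count=2
Step 3: length=22, 'C' count=3
Step 4: length=61, 'C' count=11
Step 5: length=158, 'C' count=25
Step 6: length=424, 'C' count=72
Step 7: length=1117, 'C' count=183
Final string: YYGYCGYGYYYGYCGYGYCGYGYYGYCGYGYCGYGCGYGYCGYGYYGYCGYGYCGYGYYGYCGYGYYYGYCGYGYYYGYCGYGYCGYGYYGYCGYGYCGYGCGYGYCGYGYYGYCGYGYCGYGYYGYCGYGYCGYGCGYGYCGYGYYGYCGYGYCGYGYYGYCGYGYYYGYCGYGYCGYGYYGYCGYGYCGYGCGYGYCGYGYYGYCGYGYCGYGYYGYCGYGYCGYGCGYGYCGYGYYGYCGYGYCGYGCGYGCGYGYCGYGYYGYCGYGYCGYGYYGYCGYGYCGYGCGYGYCGYGYYGYCGYGYCGYGYYGYCGYGYYYGYCGYGYCGYGYYGYCGYGYCGYGCGYGYCGYGYYGYCGYGYCGYGYYGYCGYGYCGYGCGYGYCGYGYYGYCGYGYCGYGYYGYCGYGYYYGYCGYGYCGYGYYGYCGYGYCGYGCGYGYCGYGYYGYCGYGYCGYGYYGYCGYGYYYGYCGYGYYYGYCGYGYCGYGYYGYCGYGYCGYGCGYGYCGYGYYGYCGYGYCGYGYYGYCGYGYYYGYCGYGYYYGYCGYGYCGYGYYGYCGYGYCGYGCGYGYCGYGYYGYCGYGYCGYGYYGYCGYGYCGYGCGYGYCGYGYYGYCGYGYCGYGYYGYCGYGYYYGYCGYGYCGYGYYGYCGYGYCGYGCGYGYCGYGYYGYCGYGYCGYGYYGYCGYGYCGYGCGYGYCGYGYYGYCGYGYCGYGCGYGCGYGYCGYGYYGYCGYGYCGYGYYGYCGYGYCGYGCGYGYCGYGYYGYCGYGYCGYGYYGYCGYGYYYGYCGYGYCGYGYYGYCGYGYCGYGCGYGYCGYGYYGYCGYGYCGYGYYGYCGYGYCGYGCGYGYCGYGYYGYCGYGYCGYGYYGYCGYGYYYGYCGYGYCGYGYYGYCGYGYCGYGCGYGYCGYGYYGYCGYGYCGYGYYGYCGYGYCGYGCGYGYCGYGYYGYCGYGYCGYGCGYGCGYGYCGYGYYGYCGYGYCGYGYYGYCGYGYCGYGCGYGYCGYGYYGYCGYGYCGYGYYGYCGYGYYYGYCGYGYCGYGYYGYCGYGYCGYGCGYGYCGYGYYGYCGYGYCGYGYYGYCGYGYCGYGCGYGYCGYGYYGYCGYGYCGYG

Answer: 183


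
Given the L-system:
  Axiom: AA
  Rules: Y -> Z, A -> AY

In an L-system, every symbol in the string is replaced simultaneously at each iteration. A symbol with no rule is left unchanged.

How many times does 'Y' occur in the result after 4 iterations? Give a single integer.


Step 0: AA  (0 'Y')
Step 1: AYAY  (2 'Y')
Step 2: AYZAYZ  (2 'Y')
Step 3: AYZZAYZZ  (2 'Y')
Step 4: AYZZZAYZZZ  (2 'Y')

Answer: 2


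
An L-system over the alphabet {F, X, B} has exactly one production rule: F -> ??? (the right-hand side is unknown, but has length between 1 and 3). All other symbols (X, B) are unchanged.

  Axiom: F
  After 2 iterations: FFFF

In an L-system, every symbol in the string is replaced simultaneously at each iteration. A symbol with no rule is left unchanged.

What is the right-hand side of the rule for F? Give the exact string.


Answer: FF

Derivation:
Trying F -> FF:
  Step 0: F
  Step 1: FF
  Step 2: FFFF
Matches the given result.


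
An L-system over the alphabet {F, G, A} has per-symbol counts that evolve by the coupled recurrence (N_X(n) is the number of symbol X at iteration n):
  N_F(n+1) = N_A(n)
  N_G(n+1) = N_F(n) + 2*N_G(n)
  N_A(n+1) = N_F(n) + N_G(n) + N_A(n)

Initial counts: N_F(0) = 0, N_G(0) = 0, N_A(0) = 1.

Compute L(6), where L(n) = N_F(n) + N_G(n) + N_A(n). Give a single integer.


Answer: 120

Derivation:
Step 0: N_F=0, N_G=0, N_A=1, L=1
Step 1: N_F=1, N_G=0, N_A=1, L=2
Step 2: N_F=1, N_G=1, N_A=2, L=4
Step 3: N_F=2, N_G=3, N_A=4, L=9
Step 4: N_F=4, N_G=8, N_A=9, L=21
Step 5: N_F=9, N_G=20, N_A=21, L=50
Step 6: N_F=21, N_G=49, N_A=50, L=120


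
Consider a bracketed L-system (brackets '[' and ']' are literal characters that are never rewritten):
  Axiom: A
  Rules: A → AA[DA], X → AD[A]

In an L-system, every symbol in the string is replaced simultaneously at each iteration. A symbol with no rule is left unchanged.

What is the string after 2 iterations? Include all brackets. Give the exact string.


Answer: AA[DA]AA[DA][DAA[DA]]

Derivation:
Step 0: A
Step 1: AA[DA]
Step 2: AA[DA]AA[DA][DAA[DA]]


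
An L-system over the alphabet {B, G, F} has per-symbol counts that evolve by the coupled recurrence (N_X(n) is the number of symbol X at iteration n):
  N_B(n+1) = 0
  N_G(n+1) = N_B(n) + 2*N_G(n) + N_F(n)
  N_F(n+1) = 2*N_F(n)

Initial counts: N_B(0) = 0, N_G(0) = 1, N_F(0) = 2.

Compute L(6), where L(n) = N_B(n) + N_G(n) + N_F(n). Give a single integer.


Step 0: N_B=0, N_G=1, N_F=2, L=3
Step 1: N_B=0, N_G=4, N_F=4, L=8
Step 2: N_B=0, N_G=12, N_F=8, L=20
Step 3: N_B=0, N_G=32, N_F=16, L=48
Step 4: N_B=0, N_G=80, N_F=32, L=112
Step 5: N_B=0, N_G=192, N_F=64, L=256
Step 6: N_B=0, N_G=448, N_F=128, L=576

Answer: 576


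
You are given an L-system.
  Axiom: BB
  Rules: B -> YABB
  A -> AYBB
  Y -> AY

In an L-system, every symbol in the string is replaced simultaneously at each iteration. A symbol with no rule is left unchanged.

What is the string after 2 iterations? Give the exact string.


Answer: AYAYBBYABBYABBAYAYBBYABBYABB

Derivation:
Step 0: BB
Step 1: YABBYABB
Step 2: AYAYBBYABBYABBAYAYBBYABBYABB


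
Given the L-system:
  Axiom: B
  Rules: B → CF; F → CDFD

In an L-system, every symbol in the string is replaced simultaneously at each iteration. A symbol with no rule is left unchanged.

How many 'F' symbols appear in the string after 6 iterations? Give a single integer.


Answer: 1

Derivation:
Step 0: B  (0 'F')
Step 1: CF  (1 'F')
Step 2: CCDFD  (1 'F')
Step 3: CCDCDFDD  (1 'F')
Step 4: CCDCDCDFDDD  (1 'F')
Step 5: CCDCDCDCDFDDDD  (1 'F')
Step 6: CCDCDCDCDCDFDDDDD  (1 'F')


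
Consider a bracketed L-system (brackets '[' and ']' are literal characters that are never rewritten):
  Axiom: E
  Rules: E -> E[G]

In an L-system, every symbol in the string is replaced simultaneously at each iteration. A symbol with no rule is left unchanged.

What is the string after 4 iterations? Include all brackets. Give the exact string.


Step 0: E
Step 1: E[G]
Step 2: E[G][G]
Step 3: E[G][G][G]
Step 4: E[G][G][G][G]

Answer: E[G][G][G][G]


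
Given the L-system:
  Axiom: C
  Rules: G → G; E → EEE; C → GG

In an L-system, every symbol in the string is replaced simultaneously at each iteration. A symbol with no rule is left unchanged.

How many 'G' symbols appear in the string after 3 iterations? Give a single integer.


Step 0: C  (0 'G')
Step 1: GG  (2 'G')
Step 2: GG  (2 'G')
Step 3: GG  (2 'G')

Answer: 2


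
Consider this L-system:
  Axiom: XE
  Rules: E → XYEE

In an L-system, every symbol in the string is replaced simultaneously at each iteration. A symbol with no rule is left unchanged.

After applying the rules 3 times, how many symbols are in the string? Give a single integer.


Step 0: length = 2
Step 1: length = 5
Step 2: length = 11
Step 3: length = 23

Answer: 23


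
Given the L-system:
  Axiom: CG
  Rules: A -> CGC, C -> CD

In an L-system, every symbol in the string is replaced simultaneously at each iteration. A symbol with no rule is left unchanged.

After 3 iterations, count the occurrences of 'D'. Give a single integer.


Step 0: CG  (0 'D')
Step 1: CDG  (1 'D')
Step 2: CDDG  (2 'D')
Step 3: CDDDG  (3 'D')

Answer: 3


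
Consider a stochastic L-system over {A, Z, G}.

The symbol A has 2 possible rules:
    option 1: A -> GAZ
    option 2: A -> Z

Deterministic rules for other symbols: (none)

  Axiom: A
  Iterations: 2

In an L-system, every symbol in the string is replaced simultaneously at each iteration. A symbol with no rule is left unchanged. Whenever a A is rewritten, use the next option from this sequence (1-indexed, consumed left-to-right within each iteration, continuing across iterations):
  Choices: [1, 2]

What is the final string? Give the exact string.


Step 0: A
Step 1: GAZ  (used choices [1])
Step 2: GZZ  (used choices [2])

Answer: GZZ


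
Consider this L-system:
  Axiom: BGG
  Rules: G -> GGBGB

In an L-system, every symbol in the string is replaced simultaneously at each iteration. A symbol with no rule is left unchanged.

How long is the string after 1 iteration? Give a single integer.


Answer: 11

Derivation:
Step 0: length = 3
Step 1: length = 11


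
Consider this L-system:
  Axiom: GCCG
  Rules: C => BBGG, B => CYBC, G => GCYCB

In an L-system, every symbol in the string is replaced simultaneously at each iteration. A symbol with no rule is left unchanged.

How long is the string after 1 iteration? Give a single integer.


Step 0: length = 4
Step 1: length = 18

Answer: 18


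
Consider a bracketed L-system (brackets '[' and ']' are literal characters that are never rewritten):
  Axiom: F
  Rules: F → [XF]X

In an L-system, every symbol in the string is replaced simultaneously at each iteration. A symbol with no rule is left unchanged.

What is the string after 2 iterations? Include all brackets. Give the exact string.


Answer: [X[XF]X]X

Derivation:
Step 0: F
Step 1: [XF]X
Step 2: [X[XF]X]X


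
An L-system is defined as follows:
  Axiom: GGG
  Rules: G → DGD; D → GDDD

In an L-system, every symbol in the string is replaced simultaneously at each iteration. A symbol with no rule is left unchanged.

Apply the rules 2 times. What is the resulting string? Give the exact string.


Step 0: GGG
Step 1: DGDDGDDGD
Step 2: GDDDDGDGDDDGDDDDGDGDDDGDDDDGDGDDD

Answer: GDDDDGDGDDDGDDDDGDGDDDGDDDDGDGDDD


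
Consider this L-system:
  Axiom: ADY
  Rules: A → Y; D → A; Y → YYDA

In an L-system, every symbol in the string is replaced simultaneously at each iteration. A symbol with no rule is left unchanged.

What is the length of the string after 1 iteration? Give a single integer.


Step 0: length = 3
Step 1: length = 6

Answer: 6


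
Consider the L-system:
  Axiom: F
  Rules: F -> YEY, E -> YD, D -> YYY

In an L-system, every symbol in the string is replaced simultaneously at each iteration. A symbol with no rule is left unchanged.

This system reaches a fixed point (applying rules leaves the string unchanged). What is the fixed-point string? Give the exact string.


Step 0: F
Step 1: YEY
Step 2: YYDY
Step 3: YYYYYY
Step 4: YYYYYY  (unchanged — fixed point at step 3)

Answer: YYYYYY


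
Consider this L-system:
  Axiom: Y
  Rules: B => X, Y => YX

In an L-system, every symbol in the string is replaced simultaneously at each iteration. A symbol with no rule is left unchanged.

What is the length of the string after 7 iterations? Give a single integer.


Answer: 8

Derivation:
Step 0: length = 1
Step 1: length = 2
Step 2: length = 3
Step 3: length = 4
Step 4: length = 5
Step 5: length = 6
Step 6: length = 7
Step 7: length = 8


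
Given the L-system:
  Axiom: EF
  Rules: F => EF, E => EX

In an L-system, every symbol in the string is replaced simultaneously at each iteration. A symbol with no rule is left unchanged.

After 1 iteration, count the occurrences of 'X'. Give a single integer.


Step 0: EF  (0 'X')
Step 1: EXEF  (1 'X')

Answer: 1
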